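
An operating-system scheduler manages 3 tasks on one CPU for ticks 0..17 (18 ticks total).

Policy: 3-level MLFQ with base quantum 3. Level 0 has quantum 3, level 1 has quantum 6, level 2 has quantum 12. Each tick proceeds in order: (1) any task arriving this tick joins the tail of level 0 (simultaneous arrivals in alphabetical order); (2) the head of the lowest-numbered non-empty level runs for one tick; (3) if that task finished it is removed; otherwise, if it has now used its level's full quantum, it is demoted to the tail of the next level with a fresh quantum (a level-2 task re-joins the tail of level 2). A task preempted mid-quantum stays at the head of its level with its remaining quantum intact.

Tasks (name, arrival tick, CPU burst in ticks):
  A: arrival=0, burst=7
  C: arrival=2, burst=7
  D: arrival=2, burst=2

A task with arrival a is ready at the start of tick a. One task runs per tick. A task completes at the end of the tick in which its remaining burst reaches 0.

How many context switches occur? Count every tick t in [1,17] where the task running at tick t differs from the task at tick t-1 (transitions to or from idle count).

t=0: L0/L1/L2 = A/-/- → run A
t=1: L0/L1/L2 = A/-/- → run A
t=2: L0/L1/L2 = ACD/-/- → run A
t=3: L0/L1/L2 = CD/A/- → run C
t=4: L0/L1/L2 = CD/A/- → run C
t=5: L0/L1/L2 = CD/A/- → run C
t=6: L0/L1/L2 = D/AC/- → run D
t=7: L0/L1/L2 = D/AC/- → run D
t=8: L0/L1/L2 = -/AC/- → run A
t=9: L0/L1/L2 = -/AC/- → run A
t=10: L0/L1/L2 = -/AC/- → run A
t=11: L0/L1/L2 = -/AC/- → run A
t=12: L0/L1/L2 = -/C/- → run C
t=13: L0/L1/L2 = -/C/- → run C
t=14: L0/L1/L2 = -/C/- → run C
t=15: L0/L1/L2 = -/C/- → run C
t=16: (idle)
t=17: (idle)

context switches = 5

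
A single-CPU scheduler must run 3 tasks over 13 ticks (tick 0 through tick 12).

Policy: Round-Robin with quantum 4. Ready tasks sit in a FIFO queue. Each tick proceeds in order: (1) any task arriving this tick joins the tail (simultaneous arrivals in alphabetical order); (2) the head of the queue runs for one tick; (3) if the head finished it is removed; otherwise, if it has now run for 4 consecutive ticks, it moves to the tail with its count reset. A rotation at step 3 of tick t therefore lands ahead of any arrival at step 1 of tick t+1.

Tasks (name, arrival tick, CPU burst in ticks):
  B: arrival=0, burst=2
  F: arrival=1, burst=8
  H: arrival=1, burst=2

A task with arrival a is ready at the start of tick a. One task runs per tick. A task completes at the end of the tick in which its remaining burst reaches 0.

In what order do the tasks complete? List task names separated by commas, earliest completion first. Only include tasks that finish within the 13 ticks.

completion order = B, H, F

t=0: queue=[B] q_used=0 → run B
t=1: queue=[B,F,H] q_used=1 → run B
t=2: queue=[F,H] q_used=0 → run F
t=3: queue=[F,H] q_used=1 → run F
t=4: queue=[F,H] q_used=2 → run F
t=5: queue=[F,H] q_used=3 → run F
t=6: queue=[H,F] q_used=0 → run H
t=7: queue=[H,F] q_used=1 → run H
t=8: queue=[F] q_used=0 → run F
t=9: queue=[F] q_used=1 → run F
t=10: queue=[F] q_used=2 → run F
t=11: queue=[F] q_used=3 → run F
t=12: (idle)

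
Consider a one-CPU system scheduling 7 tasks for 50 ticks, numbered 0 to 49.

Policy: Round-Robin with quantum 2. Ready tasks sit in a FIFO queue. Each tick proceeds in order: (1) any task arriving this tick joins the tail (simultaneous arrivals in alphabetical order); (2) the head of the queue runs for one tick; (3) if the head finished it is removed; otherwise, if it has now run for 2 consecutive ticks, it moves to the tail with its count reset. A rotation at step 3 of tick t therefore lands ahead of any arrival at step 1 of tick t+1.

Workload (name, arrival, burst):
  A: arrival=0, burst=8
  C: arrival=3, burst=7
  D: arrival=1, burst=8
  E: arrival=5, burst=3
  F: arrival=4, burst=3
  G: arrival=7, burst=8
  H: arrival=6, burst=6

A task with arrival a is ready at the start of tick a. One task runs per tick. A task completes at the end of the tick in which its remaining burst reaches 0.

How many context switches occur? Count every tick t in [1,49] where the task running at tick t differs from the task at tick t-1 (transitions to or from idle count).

context switches = 23

t=0: queue=[A] q_used=0 → run A
t=1: queue=[A,D] q_used=1 → run A
t=2: queue=[D,A] q_used=0 → run D
t=3: queue=[D,A,C] q_used=1 → run D
t=4: queue=[A,C,D,F] q_used=0 → run A
t=5: queue=[A,C,D,F,E] q_used=1 → run A
t=6: queue=[C,D,F,E,A,H] q_used=0 → run C
t=7: queue=[C,D,F,E,A,H,G] q_used=1 → run C
t=8: queue=[D,F,E,A,H,G,C] q_used=0 → run D
t=9: queue=[D,F,E,A,H,G,C] q_used=1 → run D
t=10: queue=[F,E,A,H,G,C,D] q_used=0 → run F
t=11: queue=[F,E,A,H,G,C,D] q_used=1 → run F
t=12: queue=[E,A,H,G,C,D,F] q_used=0 → run E
t=13: queue=[E,A,H,G,C,D,F] q_used=1 → run E
t=14: queue=[A,H,G,C,D,F,E] q_used=0 → run A
t=15: queue=[A,H,G,C,D,F,E] q_used=1 → run A
t=16: queue=[H,G,C,D,F,E,A] q_used=0 → run H
t=17: queue=[H,G,C,D,F,E,A] q_used=1 → run H
t=18: queue=[G,C,D,F,E,A,H] q_used=0 → run G
t=19: queue=[G,C,D,F,E,A,H] q_used=1 → run G
t=20: queue=[C,D,F,E,A,H,G] q_used=0 → run C
t=21: queue=[C,D,F,E,A,H,G] q_used=1 → run C
t=22: queue=[D,F,E,A,H,G,C] q_used=0 → run D
t=23: queue=[D,F,E,A,H,G,C] q_used=1 → run D
t=24: queue=[F,E,A,H,G,C,D] q_used=0 → run F
t=25: queue=[E,A,H,G,C,D] q_used=0 → run E
t=26: queue=[A,H,G,C,D] q_used=0 → run A
t=27: queue=[A,H,G,C,D] q_used=1 → run A
t=28: queue=[H,G,C,D] q_used=0 → run H
t=29: queue=[H,G,C,D] q_used=1 → run H
t=30: queue=[G,C,D,H] q_used=0 → run G
t=31: queue=[G,C,D,H] q_used=1 → run G
t=32: queue=[C,D,H,G] q_used=0 → run C
t=33: queue=[C,D,H,G] q_used=1 → run C
t=34: queue=[D,H,G,C] q_used=0 → run D
t=35: queue=[D,H,G,C] q_used=1 → run D
t=36: queue=[H,G,C] q_used=0 → run H
t=37: queue=[H,G,C] q_used=1 → run H
t=38: queue=[G,C] q_used=0 → run G
t=39: queue=[G,C] q_used=1 → run G
t=40: queue=[C,G] q_used=0 → run C
t=41: queue=[G] q_used=0 → run G
t=42: queue=[G] q_used=1 → run G
t=43: (idle)
t=44: (idle)
t=45: (idle)
t=46: (idle)
t=47: (idle)
t=48: (idle)
t=49: (idle)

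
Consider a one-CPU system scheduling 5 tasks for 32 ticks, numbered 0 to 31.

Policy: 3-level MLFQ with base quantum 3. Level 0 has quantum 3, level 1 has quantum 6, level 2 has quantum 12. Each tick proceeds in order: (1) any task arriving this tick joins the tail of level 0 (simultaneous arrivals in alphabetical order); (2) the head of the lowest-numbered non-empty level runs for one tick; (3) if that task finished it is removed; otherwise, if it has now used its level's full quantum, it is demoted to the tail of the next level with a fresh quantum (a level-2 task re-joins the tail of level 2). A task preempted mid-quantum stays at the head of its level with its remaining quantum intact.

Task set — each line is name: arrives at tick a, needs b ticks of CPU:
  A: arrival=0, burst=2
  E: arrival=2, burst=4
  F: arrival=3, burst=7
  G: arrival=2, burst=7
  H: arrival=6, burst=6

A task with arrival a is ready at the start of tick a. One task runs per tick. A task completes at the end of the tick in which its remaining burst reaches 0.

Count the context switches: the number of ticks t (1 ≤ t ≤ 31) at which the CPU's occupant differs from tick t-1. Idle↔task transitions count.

context switches = 9

t=0: L0/L1/L2 = A/-/- → run A
t=1: L0/L1/L2 = A/-/- → run A
t=2: L0/L1/L2 = EG/-/- → run E
t=3: L0/L1/L2 = EGF/-/- → run E
t=4: L0/L1/L2 = EGF/-/- → run E
t=5: L0/L1/L2 = GF/E/- → run G
t=6: L0/L1/L2 = GFH/E/- → run G
t=7: L0/L1/L2 = GFH/E/- → run G
t=8: L0/L1/L2 = FH/EG/- → run F
t=9: L0/L1/L2 = FH/EG/- → run F
t=10: L0/L1/L2 = FH/EG/- → run F
t=11: L0/L1/L2 = H/EGF/- → run H
t=12: L0/L1/L2 = H/EGF/- → run H
t=13: L0/L1/L2 = H/EGF/- → run H
t=14: L0/L1/L2 = -/EGFH/- → run E
t=15: L0/L1/L2 = -/GFH/- → run G
t=16: L0/L1/L2 = -/GFH/- → run G
t=17: L0/L1/L2 = -/GFH/- → run G
t=18: L0/L1/L2 = -/GFH/- → run G
t=19: L0/L1/L2 = -/FH/- → run F
t=20: L0/L1/L2 = -/FH/- → run F
t=21: L0/L1/L2 = -/FH/- → run F
t=22: L0/L1/L2 = -/FH/- → run F
t=23: L0/L1/L2 = -/H/- → run H
t=24: L0/L1/L2 = -/H/- → run H
t=25: L0/L1/L2 = -/H/- → run H
t=26: (idle)
t=27: (idle)
t=28: (idle)
t=29: (idle)
t=30: (idle)
t=31: (idle)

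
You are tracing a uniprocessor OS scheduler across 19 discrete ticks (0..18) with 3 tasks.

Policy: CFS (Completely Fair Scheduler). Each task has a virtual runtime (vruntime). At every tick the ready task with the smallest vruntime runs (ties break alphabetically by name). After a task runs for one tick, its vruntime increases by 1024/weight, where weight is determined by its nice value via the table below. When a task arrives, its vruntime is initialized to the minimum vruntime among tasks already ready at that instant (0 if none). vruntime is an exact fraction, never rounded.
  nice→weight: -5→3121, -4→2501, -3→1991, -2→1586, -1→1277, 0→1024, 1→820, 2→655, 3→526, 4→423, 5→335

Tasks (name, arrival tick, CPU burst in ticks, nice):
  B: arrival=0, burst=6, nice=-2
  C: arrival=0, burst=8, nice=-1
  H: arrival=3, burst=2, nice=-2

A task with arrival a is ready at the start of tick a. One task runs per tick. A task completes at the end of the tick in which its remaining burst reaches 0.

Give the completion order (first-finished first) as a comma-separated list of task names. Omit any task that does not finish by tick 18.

completion order = H, B, C

t=0: vr[B=0 C=0] → run B
t=1: vr[B=512/793 C=0] → run C
t=2: vr[B=512/793 C=1024/1277] → run B
t=3: vr[B=1024/793 C=1024/1277 H=1024/1277] → run C
t=4: vr[B=1024/793 C=2048/1277 H=1024/1277] → run H
t=5: vr[B=1024/793 C=2048/1277 H=1465856/1012661] → run B
t=6: vr[B=1536/793 C=2048/1277 H=1465856/1012661] → run H
t=7: vr[B=1536/793 C=2048/1277] → run C
t=8: vr[B=1536/793 C=3072/1277] → run B
t=9: vr[B=2048/793 C=3072/1277] → run C
t=10: vr[B=2048/793 C=4096/1277] → run B
t=11: vr[B=2560/793 C=4096/1277] → run C
t=12: vr[B=2560/793 C=5120/1277] → run B
t=13: vr[C=5120/1277] → run C
t=14: vr[C=6144/1277] → run C
t=15: vr[C=7168/1277] → run C
t=16: (idle)
t=17: (idle)
t=18: (idle)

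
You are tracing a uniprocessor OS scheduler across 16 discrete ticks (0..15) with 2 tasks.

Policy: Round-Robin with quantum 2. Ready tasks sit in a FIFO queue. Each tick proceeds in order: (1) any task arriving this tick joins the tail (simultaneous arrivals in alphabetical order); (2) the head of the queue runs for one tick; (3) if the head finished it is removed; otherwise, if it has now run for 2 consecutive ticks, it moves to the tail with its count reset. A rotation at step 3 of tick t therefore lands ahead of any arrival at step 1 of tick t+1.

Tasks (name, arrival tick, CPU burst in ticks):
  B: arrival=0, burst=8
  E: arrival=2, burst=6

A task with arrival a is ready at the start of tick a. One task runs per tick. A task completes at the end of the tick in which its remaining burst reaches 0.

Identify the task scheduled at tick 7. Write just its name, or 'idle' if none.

running at tick 7 = B

t=0: queue=[B] q_used=0 → run B
t=1: queue=[B] q_used=1 → run B
t=2: queue=[B,E] q_used=0 → run B
t=3: queue=[B,E] q_used=1 → run B
t=4: queue=[E,B] q_used=0 → run E
t=5: queue=[E,B] q_used=1 → run E
t=6: queue=[B,E] q_used=0 → run B
t=7: queue=[B,E] q_used=1 → run B
t=8: queue=[E,B] q_used=0 → run E
t=9: queue=[E,B] q_used=1 → run E
t=10: queue=[B,E] q_used=0 → run B
t=11: queue=[B,E] q_used=1 → run B
t=12: queue=[E] q_used=0 → run E
t=13: queue=[E] q_used=1 → run E
t=14: (idle)
t=15: (idle)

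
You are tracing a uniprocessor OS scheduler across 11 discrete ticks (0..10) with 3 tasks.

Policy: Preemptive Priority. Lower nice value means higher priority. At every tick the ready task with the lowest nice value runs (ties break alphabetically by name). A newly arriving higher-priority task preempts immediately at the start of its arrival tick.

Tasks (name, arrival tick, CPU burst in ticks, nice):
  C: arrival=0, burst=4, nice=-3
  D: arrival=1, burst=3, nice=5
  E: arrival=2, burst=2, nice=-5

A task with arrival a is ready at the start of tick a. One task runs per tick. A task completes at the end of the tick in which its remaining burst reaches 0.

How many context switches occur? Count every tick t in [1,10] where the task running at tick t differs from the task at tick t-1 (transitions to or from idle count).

t=0: ready={C} → run C
t=1: ready={C,D} → run C
t=2: ready={C,D,E} → run E
t=3: ready={C,D,E} → run E
t=4: ready={C,D} → run C
t=5: ready={C,D} → run C
t=6: ready={D} → run D
t=7: ready={D} → run D
t=8: ready={D} → run D
t=9: (idle)
t=10: (idle)

context switches = 4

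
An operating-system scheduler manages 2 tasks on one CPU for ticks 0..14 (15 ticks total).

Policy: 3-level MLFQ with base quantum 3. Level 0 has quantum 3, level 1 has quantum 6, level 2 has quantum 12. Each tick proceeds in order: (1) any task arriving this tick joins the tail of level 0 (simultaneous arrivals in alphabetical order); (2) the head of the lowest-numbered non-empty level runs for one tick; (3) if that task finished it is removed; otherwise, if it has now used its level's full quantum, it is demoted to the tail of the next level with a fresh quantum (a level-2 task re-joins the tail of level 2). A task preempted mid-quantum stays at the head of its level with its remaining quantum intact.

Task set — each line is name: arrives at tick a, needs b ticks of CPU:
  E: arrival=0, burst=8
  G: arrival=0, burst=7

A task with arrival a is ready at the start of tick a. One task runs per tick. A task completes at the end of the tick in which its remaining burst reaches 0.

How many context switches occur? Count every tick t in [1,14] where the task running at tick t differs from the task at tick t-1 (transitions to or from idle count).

context switches = 3

t=0: L0/L1/L2 = EG/-/- → run E
t=1: L0/L1/L2 = EG/-/- → run E
t=2: L0/L1/L2 = EG/-/- → run E
t=3: L0/L1/L2 = G/E/- → run G
t=4: L0/L1/L2 = G/E/- → run G
t=5: L0/L1/L2 = G/E/- → run G
t=6: L0/L1/L2 = -/EG/- → run E
t=7: L0/L1/L2 = -/EG/- → run E
t=8: L0/L1/L2 = -/EG/- → run E
t=9: L0/L1/L2 = -/EG/- → run E
t=10: L0/L1/L2 = -/EG/- → run E
t=11: L0/L1/L2 = -/G/- → run G
t=12: L0/L1/L2 = -/G/- → run G
t=13: L0/L1/L2 = -/G/- → run G
t=14: L0/L1/L2 = -/G/- → run G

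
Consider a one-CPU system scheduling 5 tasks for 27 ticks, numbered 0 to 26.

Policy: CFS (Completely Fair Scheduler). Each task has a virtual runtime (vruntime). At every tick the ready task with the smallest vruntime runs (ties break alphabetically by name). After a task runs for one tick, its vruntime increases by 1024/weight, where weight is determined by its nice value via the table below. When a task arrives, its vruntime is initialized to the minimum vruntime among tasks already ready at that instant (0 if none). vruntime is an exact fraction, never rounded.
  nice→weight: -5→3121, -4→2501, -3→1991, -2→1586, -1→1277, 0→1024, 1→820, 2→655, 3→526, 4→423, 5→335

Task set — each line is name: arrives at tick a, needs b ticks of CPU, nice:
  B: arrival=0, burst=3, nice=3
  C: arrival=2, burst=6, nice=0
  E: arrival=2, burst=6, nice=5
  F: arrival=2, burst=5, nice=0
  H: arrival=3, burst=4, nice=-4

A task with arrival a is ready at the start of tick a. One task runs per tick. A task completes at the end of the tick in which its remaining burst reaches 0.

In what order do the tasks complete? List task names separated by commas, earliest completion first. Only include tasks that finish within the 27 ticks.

t=0: vr[B=0] → run B
t=1: vr[B=512/263] → run B
t=2: vr[B=1024/263 C=1024/263 E=1024/263 F=1024/263] → run B
t=3: vr[C=1024/263 E=1024/263 F=1024/263 H=1024/263] → run C
t=4: vr[C=1287/263 E=1024/263 F=1024/263 H=1024/263] → run E
t=5: vr[C=1287/263 E=612352/88105 F=1024/263 H=1024/263] → run F
t=6: vr[C=1287/263 E=612352/88105 F=1287/263 H=1024/263] → run H
t=7: vr[C=1287/263 E=612352/88105 F=1287/263 H=2830336/657763] → run H
t=8: vr[C=1287/263 E=612352/88105 F=1287/263 H=3099648/657763] → run H
t=9: vr[C=1287/263 E=612352/88105 F=1287/263 H=3368960/657763] → run C
t=10: vr[C=1550/263 E=612352/88105 F=1287/263 H=3368960/657763] → run F
t=11: vr[C=1550/263 E=612352/88105 F=1550/263 H=3368960/657763] → run H
t=12: vr[C=1550/263 E=612352/88105 F=1550/263] → run C
t=13: vr[C=1813/263 E=612352/88105 F=1550/263] → run F
t=14: vr[C=1813/263 E=612352/88105 F=1813/263] → run C
t=15: vr[C=2076/263 E=612352/88105 F=1813/263] → run F
t=16: vr[C=2076/263 E=612352/88105 F=2076/263] → run E
t=17: vr[C=2076/263 E=881664/88105 F=2076/263] → run C
t=18: vr[C=2339/263 E=881664/88105 F=2076/263] → run F
t=19: vr[C=2339/263 E=881664/88105] → run C
t=20: vr[E=881664/88105] → run E
t=21: vr[E=1150976/88105] → run E
t=22: vr[E=1420288/88105] → run E
t=23: vr[E=337920/17621] → run E
t=24: (idle)
t=25: (idle)
t=26: (idle)

completion order = B, H, F, C, E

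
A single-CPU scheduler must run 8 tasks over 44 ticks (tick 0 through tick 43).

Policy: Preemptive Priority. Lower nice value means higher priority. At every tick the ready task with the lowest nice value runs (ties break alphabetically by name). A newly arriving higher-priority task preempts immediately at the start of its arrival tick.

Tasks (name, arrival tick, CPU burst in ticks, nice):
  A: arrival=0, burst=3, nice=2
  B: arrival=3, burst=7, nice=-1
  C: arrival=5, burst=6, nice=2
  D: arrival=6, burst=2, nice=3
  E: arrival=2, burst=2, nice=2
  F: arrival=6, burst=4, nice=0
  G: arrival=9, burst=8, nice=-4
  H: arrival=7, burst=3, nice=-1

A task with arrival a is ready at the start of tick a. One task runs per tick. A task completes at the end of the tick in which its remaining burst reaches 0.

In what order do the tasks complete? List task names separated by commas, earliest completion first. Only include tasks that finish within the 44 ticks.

completion order = A, G, B, H, F, C, E, D

t=0: ready={A} → run A
t=1: ready={A} → run A
t=2: ready={A,E} → run A
t=3: ready={B,E} → run B
t=4: ready={B,E} → run B
t=5: ready={B,C,E} → run B
t=6: ready={B,C,D,E,F} → run B
t=7: ready={B,C,D,E,F,H} → run B
t=8: ready={B,C,D,E,F,H} → run B
t=9: ready={B,C,D,E,F,G,H} → run G
t=10: ready={B,C,D,E,F,G,H} → run G
t=11: ready={B,C,D,E,F,G,H} → run G
t=12: ready={B,C,D,E,F,G,H} → run G
t=13: ready={B,C,D,E,F,G,H} → run G
t=14: ready={B,C,D,E,F,G,H} → run G
t=15: ready={B,C,D,E,F,G,H} → run G
t=16: ready={B,C,D,E,F,G,H} → run G
t=17: ready={B,C,D,E,F,H} → run B
t=18: ready={C,D,E,F,H} → run H
t=19: ready={C,D,E,F,H} → run H
t=20: ready={C,D,E,F,H} → run H
t=21: ready={C,D,E,F} → run F
t=22: ready={C,D,E,F} → run F
t=23: ready={C,D,E,F} → run F
t=24: ready={C,D,E,F} → run F
t=25: ready={C,D,E} → run C
t=26: ready={C,D,E} → run C
t=27: ready={C,D,E} → run C
t=28: ready={C,D,E} → run C
t=29: ready={C,D,E} → run C
t=30: ready={C,D,E} → run C
t=31: ready={D,E} → run E
t=32: ready={D,E} → run E
t=33: ready={D} → run D
t=34: ready={D} → run D
t=35: (idle)
t=36: (idle)
t=37: (idle)
t=38: (idle)
t=39: (idle)
t=40: (idle)
t=41: (idle)
t=42: (idle)
t=43: (idle)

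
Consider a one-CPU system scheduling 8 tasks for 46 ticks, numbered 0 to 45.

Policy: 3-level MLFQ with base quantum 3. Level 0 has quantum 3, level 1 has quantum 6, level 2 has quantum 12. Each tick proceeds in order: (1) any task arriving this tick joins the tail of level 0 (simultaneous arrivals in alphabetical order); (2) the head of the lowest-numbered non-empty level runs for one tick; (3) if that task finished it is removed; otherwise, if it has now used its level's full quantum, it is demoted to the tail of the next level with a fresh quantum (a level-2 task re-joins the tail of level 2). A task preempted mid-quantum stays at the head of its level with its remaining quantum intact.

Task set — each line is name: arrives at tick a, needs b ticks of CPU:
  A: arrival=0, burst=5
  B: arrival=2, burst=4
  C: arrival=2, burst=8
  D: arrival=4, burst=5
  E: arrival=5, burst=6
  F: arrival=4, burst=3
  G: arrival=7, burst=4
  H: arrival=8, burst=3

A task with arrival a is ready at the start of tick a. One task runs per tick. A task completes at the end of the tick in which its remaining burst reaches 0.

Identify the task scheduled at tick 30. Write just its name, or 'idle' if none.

running at tick 30 = C

t=0: L0/L1/L2 = A/-/- → run A
t=1: L0/L1/L2 = A/-/- → run A
t=2: L0/L1/L2 = ABC/-/- → run A
t=3: L0/L1/L2 = BC/A/- → run B
t=4: L0/L1/L2 = BCDF/A/- → run B
t=5: L0/L1/L2 = BCDFE/A/- → run B
t=6: L0/L1/L2 = CDFE/AB/- → run C
t=7: L0/L1/L2 = CDFEG/AB/- → run C
t=8: L0/L1/L2 = CDFEGH/AB/- → run C
t=9: L0/L1/L2 = DFEGH/ABC/- → run D
t=10: L0/L1/L2 = DFEGH/ABC/- → run D
t=11: L0/L1/L2 = DFEGH/ABC/- → run D
t=12: L0/L1/L2 = FEGH/ABCD/- → run F
t=13: L0/L1/L2 = FEGH/ABCD/- → run F
t=14: L0/L1/L2 = FEGH/ABCD/- → run F
t=15: L0/L1/L2 = EGH/ABCD/- → run E
t=16: L0/L1/L2 = EGH/ABCD/- → run E
t=17: L0/L1/L2 = EGH/ABCD/- → run E
t=18: L0/L1/L2 = GH/ABCDE/- → run G
t=19: L0/L1/L2 = GH/ABCDE/- → run G
t=20: L0/L1/L2 = GH/ABCDE/- → run G
t=21: L0/L1/L2 = H/ABCDEG/- → run H
t=22: L0/L1/L2 = H/ABCDEG/- → run H
t=23: L0/L1/L2 = H/ABCDEG/- → run H
t=24: L0/L1/L2 = -/ABCDEG/- → run A
t=25: L0/L1/L2 = -/ABCDEG/- → run A
t=26: L0/L1/L2 = -/BCDEG/- → run B
t=27: L0/L1/L2 = -/CDEG/- → run C
t=28: L0/L1/L2 = -/CDEG/- → run C
t=29: L0/L1/L2 = -/CDEG/- → run C
t=30: L0/L1/L2 = -/CDEG/- → run C
t=31: L0/L1/L2 = -/CDEG/- → run C
t=32: L0/L1/L2 = -/DEG/- → run D
t=33: L0/L1/L2 = -/DEG/- → run D
t=34: L0/L1/L2 = -/EG/- → run E
t=35: L0/L1/L2 = -/EG/- → run E
t=36: L0/L1/L2 = -/EG/- → run E
t=37: L0/L1/L2 = -/G/- → run G
t=38: (idle)
t=39: (idle)
t=40: (idle)
t=41: (idle)
t=42: (idle)
t=43: (idle)
t=44: (idle)
t=45: (idle)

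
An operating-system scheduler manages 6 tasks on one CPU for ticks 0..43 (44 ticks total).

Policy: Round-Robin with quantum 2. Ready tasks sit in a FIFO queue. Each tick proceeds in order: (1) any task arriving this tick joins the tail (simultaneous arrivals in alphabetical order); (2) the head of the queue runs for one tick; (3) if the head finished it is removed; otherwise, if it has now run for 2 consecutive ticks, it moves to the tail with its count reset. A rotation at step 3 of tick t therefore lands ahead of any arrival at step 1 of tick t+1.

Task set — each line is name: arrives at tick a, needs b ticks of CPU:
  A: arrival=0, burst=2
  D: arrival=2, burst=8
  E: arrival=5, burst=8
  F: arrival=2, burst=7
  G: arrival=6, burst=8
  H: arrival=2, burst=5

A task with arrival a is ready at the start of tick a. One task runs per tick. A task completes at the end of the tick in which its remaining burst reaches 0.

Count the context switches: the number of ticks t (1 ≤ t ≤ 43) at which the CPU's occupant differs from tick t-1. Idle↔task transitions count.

t=0: queue=[A] q_used=0 → run A
t=1: queue=[A] q_used=1 → run A
t=2: queue=[D,F,H] q_used=0 → run D
t=3: queue=[D,F,H] q_used=1 → run D
t=4: queue=[F,H,D] q_used=0 → run F
t=5: queue=[F,H,D,E] q_used=1 → run F
t=6: queue=[H,D,E,F,G] q_used=0 → run H
t=7: queue=[H,D,E,F,G] q_used=1 → run H
t=8: queue=[D,E,F,G,H] q_used=0 → run D
t=9: queue=[D,E,F,G,H] q_used=1 → run D
t=10: queue=[E,F,G,H,D] q_used=0 → run E
t=11: queue=[E,F,G,H,D] q_used=1 → run E
t=12: queue=[F,G,H,D,E] q_used=0 → run F
t=13: queue=[F,G,H,D,E] q_used=1 → run F
t=14: queue=[G,H,D,E,F] q_used=0 → run G
t=15: queue=[G,H,D,E,F] q_used=1 → run G
t=16: queue=[H,D,E,F,G] q_used=0 → run H
t=17: queue=[H,D,E,F,G] q_used=1 → run H
t=18: queue=[D,E,F,G,H] q_used=0 → run D
t=19: queue=[D,E,F,G,H] q_used=1 → run D
t=20: queue=[E,F,G,H,D] q_used=0 → run E
t=21: queue=[E,F,G,H,D] q_used=1 → run E
t=22: queue=[F,G,H,D,E] q_used=0 → run F
t=23: queue=[F,G,H,D,E] q_used=1 → run F
t=24: queue=[G,H,D,E,F] q_used=0 → run G
t=25: queue=[G,H,D,E,F] q_used=1 → run G
t=26: queue=[H,D,E,F,G] q_used=0 → run H
t=27: queue=[D,E,F,G] q_used=0 → run D
t=28: queue=[D,E,F,G] q_used=1 → run D
t=29: queue=[E,F,G] q_used=0 → run E
t=30: queue=[E,F,G] q_used=1 → run E
t=31: queue=[F,G,E] q_used=0 → run F
t=32: queue=[G,E] q_used=0 → run G
t=33: queue=[G,E] q_used=1 → run G
t=34: queue=[E,G] q_used=0 → run E
t=35: queue=[E,G] q_used=1 → run E
t=36: queue=[G] q_used=0 → run G
t=37: queue=[G] q_used=1 → run G
t=38: (idle)
t=39: (idle)
t=40: (idle)
t=41: (idle)
t=42: (idle)
t=43: (idle)

context switches = 20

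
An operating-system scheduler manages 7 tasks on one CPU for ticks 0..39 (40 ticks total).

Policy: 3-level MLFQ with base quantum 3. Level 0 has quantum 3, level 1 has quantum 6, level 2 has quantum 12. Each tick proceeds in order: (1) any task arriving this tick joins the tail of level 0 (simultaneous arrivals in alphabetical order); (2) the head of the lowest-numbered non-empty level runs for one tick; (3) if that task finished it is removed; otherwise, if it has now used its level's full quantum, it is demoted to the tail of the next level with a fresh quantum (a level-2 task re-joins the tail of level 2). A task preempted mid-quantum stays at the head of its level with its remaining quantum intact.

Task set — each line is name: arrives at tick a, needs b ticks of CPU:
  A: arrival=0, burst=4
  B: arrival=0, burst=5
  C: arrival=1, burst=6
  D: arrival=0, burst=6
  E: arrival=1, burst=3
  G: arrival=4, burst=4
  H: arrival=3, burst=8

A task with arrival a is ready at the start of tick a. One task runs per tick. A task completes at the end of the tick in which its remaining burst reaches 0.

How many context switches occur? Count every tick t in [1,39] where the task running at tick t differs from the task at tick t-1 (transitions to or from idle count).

t=0: L0/L1/L2 = ABD/-/- → run A
t=1: L0/L1/L2 = ABDCE/-/- → run A
t=2: L0/L1/L2 = ABDCE/-/- → run A
t=3: L0/L1/L2 = BDCEH/A/- → run B
t=4: L0/L1/L2 = BDCEHG/A/- → run B
t=5: L0/L1/L2 = BDCEHG/A/- → run B
t=6: L0/L1/L2 = DCEHG/AB/- → run D
t=7: L0/L1/L2 = DCEHG/AB/- → run D
t=8: L0/L1/L2 = DCEHG/AB/- → run D
t=9: L0/L1/L2 = CEHG/ABD/- → run C
t=10: L0/L1/L2 = CEHG/ABD/- → run C
t=11: L0/L1/L2 = CEHG/ABD/- → run C
t=12: L0/L1/L2 = EHG/ABDC/- → run E
t=13: L0/L1/L2 = EHG/ABDC/- → run E
t=14: L0/L1/L2 = EHG/ABDC/- → run E
t=15: L0/L1/L2 = HG/ABDC/- → run H
t=16: L0/L1/L2 = HG/ABDC/- → run H
t=17: L0/L1/L2 = HG/ABDC/- → run H
t=18: L0/L1/L2 = G/ABDCH/- → run G
t=19: L0/L1/L2 = G/ABDCH/- → run G
t=20: L0/L1/L2 = G/ABDCH/- → run G
t=21: L0/L1/L2 = -/ABDCHG/- → run A
t=22: L0/L1/L2 = -/BDCHG/- → run B
t=23: L0/L1/L2 = -/BDCHG/- → run B
t=24: L0/L1/L2 = -/DCHG/- → run D
t=25: L0/L1/L2 = -/DCHG/- → run D
t=26: L0/L1/L2 = -/DCHG/- → run D
t=27: L0/L1/L2 = -/CHG/- → run C
t=28: L0/L1/L2 = -/CHG/- → run C
t=29: L0/L1/L2 = -/CHG/- → run C
t=30: L0/L1/L2 = -/HG/- → run H
t=31: L0/L1/L2 = -/HG/- → run H
t=32: L0/L1/L2 = -/HG/- → run H
t=33: L0/L1/L2 = -/HG/- → run H
t=34: L0/L1/L2 = -/HG/- → run H
t=35: L0/L1/L2 = -/G/- → run G
t=36: (idle)
t=37: (idle)
t=38: (idle)
t=39: (idle)

context switches = 13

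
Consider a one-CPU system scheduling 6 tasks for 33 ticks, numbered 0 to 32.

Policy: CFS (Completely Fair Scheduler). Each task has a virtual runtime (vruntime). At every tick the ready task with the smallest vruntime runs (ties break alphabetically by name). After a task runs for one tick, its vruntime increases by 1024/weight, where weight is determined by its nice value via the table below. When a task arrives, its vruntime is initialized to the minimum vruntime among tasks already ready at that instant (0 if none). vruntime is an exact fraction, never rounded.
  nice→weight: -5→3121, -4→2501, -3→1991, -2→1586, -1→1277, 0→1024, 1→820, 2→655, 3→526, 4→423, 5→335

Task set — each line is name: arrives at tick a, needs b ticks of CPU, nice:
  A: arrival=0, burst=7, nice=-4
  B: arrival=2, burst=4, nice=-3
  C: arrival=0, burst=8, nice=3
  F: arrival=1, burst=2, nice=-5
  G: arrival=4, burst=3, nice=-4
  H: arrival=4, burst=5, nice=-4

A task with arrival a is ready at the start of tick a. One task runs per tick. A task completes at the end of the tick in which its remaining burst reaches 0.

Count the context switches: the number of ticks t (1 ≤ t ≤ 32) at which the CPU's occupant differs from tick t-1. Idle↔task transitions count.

context switches = 22

t=0: vr[A=0 C=0] → run A
t=1: vr[A=1024/2501 C=0 F=0] → run C
t=2: vr[A=1024/2501 B=0 C=512/263 F=0] → run B
t=3: vr[A=1024/2501 B=1024/1991 C=512/263 F=0] → run F
t=4: vr[A=1024/2501 B=1024/1991 C=512/263 F=1024/3121 G=1024/3121 H=1024/3121] → run F
t=5: vr[A=1024/2501 B=1024/1991 C=512/263 G=1024/3121 H=1024/3121] → run G
t=6: vr[A=1024/2501 B=1024/1991 C=512/263 G=5756928/7805621 H=1024/3121] → run H
t=7: vr[A=1024/2501 B=1024/1991 C=512/263 G=5756928/7805621 H=5756928/7805621] → run A
t=8: vr[A=2048/2501 B=1024/1991 C=512/263 G=5756928/7805621 H=5756928/7805621] → run B
t=9: vr[A=2048/2501 B=2048/1991 C=512/263 G=5756928/7805621 H=5756928/7805621] → run G
t=10: vr[A=2048/2501 B=2048/1991 C=512/263 G=8952832/7805621 H=5756928/7805621] → run H
t=11: vr[A=2048/2501 B=2048/1991 C=512/263 G=8952832/7805621 H=8952832/7805621] → run A
t=12: vr[A=3072/2501 B=2048/1991 C=512/263 G=8952832/7805621 H=8952832/7805621] → run B
t=13: vr[A=3072/2501 B=3072/1991 C=512/263 G=8952832/7805621 H=8952832/7805621] → run G
t=14: vr[A=3072/2501 B=3072/1991 C=512/263 H=8952832/7805621] → run H
t=15: vr[A=3072/2501 B=3072/1991 C=512/263 H=12148736/7805621] → run A
t=16: vr[A=4096/2501 B=3072/1991 C=512/263 H=12148736/7805621] → run B
t=17: vr[A=4096/2501 C=512/263 H=12148736/7805621] → run H
t=18: vr[A=4096/2501 C=512/263 H=15344640/7805621] → run A
t=19: vr[A=5120/2501 C=512/263 H=15344640/7805621] → run C
t=20: vr[A=5120/2501 C=1024/263 H=15344640/7805621] → run H
t=21: vr[A=5120/2501 C=1024/263] → run A
t=22: vr[A=6144/2501 C=1024/263] → run A
t=23: vr[C=1024/263] → run C
t=24: vr[C=1536/263] → run C
t=25: vr[C=2048/263] → run C
t=26: vr[C=2560/263] → run C
t=27: vr[C=3072/263] → run C
t=28: vr[C=3584/263] → run C
t=29: (idle)
t=30: (idle)
t=31: (idle)
t=32: (idle)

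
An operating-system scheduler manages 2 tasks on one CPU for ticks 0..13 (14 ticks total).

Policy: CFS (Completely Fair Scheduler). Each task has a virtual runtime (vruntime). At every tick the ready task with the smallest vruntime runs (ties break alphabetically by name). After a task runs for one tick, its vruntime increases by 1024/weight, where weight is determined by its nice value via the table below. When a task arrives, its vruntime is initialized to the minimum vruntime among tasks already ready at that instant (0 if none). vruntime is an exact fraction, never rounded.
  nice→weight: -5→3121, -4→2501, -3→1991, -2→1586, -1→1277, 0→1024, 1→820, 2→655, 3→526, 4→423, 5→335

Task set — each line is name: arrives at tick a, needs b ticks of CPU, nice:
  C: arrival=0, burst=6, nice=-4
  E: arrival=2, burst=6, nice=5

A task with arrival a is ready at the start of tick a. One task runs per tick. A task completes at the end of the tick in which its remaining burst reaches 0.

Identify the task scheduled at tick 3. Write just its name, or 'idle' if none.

running at tick 3 = E

t=0: vr[C=0] → run C
t=1: vr[C=1024/2501] → run C
t=2: vr[C=2048/2501 E=2048/2501] → run C
t=3: vr[C=3072/2501 E=2048/2501] → run E
t=4: vr[C=3072/2501 E=3247104/837835] → run C
t=5: vr[C=4096/2501 E=3247104/837835] → run C
t=6: vr[C=5120/2501 E=3247104/837835] → run C
t=7: vr[E=3247104/837835] → run E
t=8: vr[E=5808128/837835] → run E
t=9: vr[E=8369152/837835] → run E
t=10: vr[E=10930176/837835] → run E
t=11: vr[E=2698240/167567] → run E
t=12: (idle)
t=13: (idle)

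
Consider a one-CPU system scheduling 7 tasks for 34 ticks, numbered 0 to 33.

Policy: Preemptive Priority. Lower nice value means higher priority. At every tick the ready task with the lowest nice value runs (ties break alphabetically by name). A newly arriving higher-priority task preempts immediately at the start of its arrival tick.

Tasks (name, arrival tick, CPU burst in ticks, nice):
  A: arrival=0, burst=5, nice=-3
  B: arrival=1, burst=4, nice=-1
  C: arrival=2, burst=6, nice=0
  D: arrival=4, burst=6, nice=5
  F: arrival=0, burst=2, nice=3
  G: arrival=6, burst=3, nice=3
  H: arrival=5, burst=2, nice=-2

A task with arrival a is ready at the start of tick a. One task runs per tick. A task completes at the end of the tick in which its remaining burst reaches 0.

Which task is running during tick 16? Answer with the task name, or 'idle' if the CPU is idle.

t=0: ready={A,F} → run A
t=1: ready={A,B,F} → run A
t=2: ready={A,B,C,F} → run A
t=3: ready={A,B,C,F} → run A
t=4: ready={A,B,C,D,F} → run A
t=5: ready={B,C,D,F,H} → run H
t=6: ready={B,C,D,F,G,H} → run H
t=7: ready={B,C,D,F,G} → run B
t=8: ready={B,C,D,F,G} → run B
t=9: ready={B,C,D,F,G} → run B
t=10: ready={B,C,D,F,G} → run B
t=11: ready={C,D,F,G} → run C
t=12: ready={C,D,F,G} → run C
t=13: ready={C,D,F,G} → run C
t=14: ready={C,D,F,G} → run C
t=15: ready={C,D,F,G} → run C
t=16: ready={C,D,F,G} → run C
t=17: ready={D,F,G} → run F
t=18: ready={D,F,G} → run F
t=19: ready={D,G} → run G
t=20: ready={D,G} → run G
t=21: ready={D,G} → run G
t=22: ready={D} → run D
t=23: ready={D} → run D
t=24: ready={D} → run D
t=25: ready={D} → run D
t=26: ready={D} → run D
t=27: ready={D} → run D
t=28: (idle)
t=29: (idle)
t=30: (idle)
t=31: (idle)
t=32: (idle)
t=33: (idle)

running at tick 16 = C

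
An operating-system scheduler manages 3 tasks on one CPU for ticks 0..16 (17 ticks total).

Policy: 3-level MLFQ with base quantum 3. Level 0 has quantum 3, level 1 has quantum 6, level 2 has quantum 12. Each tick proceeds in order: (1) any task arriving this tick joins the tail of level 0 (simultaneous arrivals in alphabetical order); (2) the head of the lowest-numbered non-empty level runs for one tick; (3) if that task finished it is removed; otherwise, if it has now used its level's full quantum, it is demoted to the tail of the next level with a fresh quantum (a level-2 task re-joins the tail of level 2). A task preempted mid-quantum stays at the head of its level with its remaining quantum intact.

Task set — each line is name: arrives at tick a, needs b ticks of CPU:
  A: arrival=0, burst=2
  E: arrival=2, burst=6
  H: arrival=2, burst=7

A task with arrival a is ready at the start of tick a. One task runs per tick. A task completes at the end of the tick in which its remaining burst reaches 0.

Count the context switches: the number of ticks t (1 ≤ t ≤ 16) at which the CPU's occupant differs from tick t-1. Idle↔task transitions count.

context switches = 5

t=0: L0/L1/L2 = A/-/- → run A
t=1: L0/L1/L2 = A/-/- → run A
t=2: L0/L1/L2 = EH/-/- → run E
t=3: L0/L1/L2 = EH/-/- → run E
t=4: L0/L1/L2 = EH/-/- → run E
t=5: L0/L1/L2 = H/E/- → run H
t=6: L0/L1/L2 = H/E/- → run H
t=7: L0/L1/L2 = H/E/- → run H
t=8: L0/L1/L2 = -/EH/- → run E
t=9: L0/L1/L2 = -/EH/- → run E
t=10: L0/L1/L2 = -/EH/- → run E
t=11: L0/L1/L2 = -/H/- → run H
t=12: L0/L1/L2 = -/H/- → run H
t=13: L0/L1/L2 = -/H/- → run H
t=14: L0/L1/L2 = -/H/- → run H
t=15: (idle)
t=16: (idle)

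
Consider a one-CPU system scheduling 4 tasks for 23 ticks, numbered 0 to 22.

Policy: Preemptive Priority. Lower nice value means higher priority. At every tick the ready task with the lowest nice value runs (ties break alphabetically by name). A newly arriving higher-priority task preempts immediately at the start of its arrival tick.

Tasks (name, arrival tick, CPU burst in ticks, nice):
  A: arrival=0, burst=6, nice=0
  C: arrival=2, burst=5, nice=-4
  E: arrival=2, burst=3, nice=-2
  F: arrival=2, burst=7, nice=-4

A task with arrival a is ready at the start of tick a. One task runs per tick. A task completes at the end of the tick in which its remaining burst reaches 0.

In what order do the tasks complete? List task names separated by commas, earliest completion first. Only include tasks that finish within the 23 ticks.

completion order = C, F, E, A

t=0: ready={A} → run A
t=1: ready={A} → run A
t=2: ready={A,C,E,F} → run C
t=3: ready={A,C,E,F} → run C
t=4: ready={A,C,E,F} → run C
t=5: ready={A,C,E,F} → run C
t=6: ready={A,C,E,F} → run C
t=7: ready={A,E,F} → run F
t=8: ready={A,E,F} → run F
t=9: ready={A,E,F} → run F
t=10: ready={A,E,F} → run F
t=11: ready={A,E,F} → run F
t=12: ready={A,E,F} → run F
t=13: ready={A,E,F} → run F
t=14: ready={A,E} → run E
t=15: ready={A,E} → run E
t=16: ready={A,E} → run E
t=17: ready={A} → run A
t=18: ready={A} → run A
t=19: ready={A} → run A
t=20: ready={A} → run A
t=21: (idle)
t=22: (idle)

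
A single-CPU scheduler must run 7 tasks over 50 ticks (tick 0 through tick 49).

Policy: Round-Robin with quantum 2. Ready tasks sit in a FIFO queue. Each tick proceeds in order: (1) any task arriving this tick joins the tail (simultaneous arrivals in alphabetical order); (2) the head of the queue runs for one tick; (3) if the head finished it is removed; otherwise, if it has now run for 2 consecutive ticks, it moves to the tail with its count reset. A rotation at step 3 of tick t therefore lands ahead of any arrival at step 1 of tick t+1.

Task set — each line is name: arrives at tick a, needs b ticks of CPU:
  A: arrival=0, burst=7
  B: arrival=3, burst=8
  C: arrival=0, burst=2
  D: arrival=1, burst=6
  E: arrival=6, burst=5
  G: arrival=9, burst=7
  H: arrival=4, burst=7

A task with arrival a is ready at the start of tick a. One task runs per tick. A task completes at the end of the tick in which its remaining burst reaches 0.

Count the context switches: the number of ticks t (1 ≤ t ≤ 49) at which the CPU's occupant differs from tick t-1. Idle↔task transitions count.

t=0: queue=[A,C] q_used=0 → run A
t=1: queue=[A,C,D] q_used=1 → run A
t=2: queue=[C,D,A] q_used=0 → run C
t=3: queue=[C,D,A,B] q_used=1 → run C
t=4: queue=[D,A,B,H] q_used=0 → run D
t=5: queue=[D,A,B,H] q_used=1 → run D
t=6: queue=[A,B,H,D,E] q_used=0 → run A
t=7: queue=[A,B,H,D,E] q_used=1 → run A
t=8: queue=[B,H,D,E,A] q_used=0 → run B
t=9: queue=[B,H,D,E,A,G] q_used=1 → run B
t=10: queue=[H,D,E,A,G,B] q_used=0 → run H
t=11: queue=[H,D,E,A,G,B] q_used=1 → run H
t=12: queue=[D,E,A,G,B,H] q_used=0 → run D
t=13: queue=[D,E,A,G,B,H] q_used=1 → run D
t=14: queue=[E,A,G,B,H,D] q_used=0 → run E
t=15: queue=[E,A,G,B,H,D] q_used=1 → run E
t=16: queue=[A,G,B,H,D,E] q_used=0 → run A
t=17: queue=[A,G,B,H,D,E] q_used=1 → run A
t=18: queue=[G,B,H,D,E,A] q_used=0 → run G
t=19: queue=[G,B,H,D,E,A] q_used=1 → run G
t=20: queue=[B,H,D,E,A,G] q_used=0 → run B
t=21: queue=[B,H,D,E,A,G] q_used=1 → run B
t=22: queue=[H,D,E,A,G,B] q_used=0 → run H
t=23: queue=[H,D,E,A,G,B] q_used=1 → run H
t=24: queue=[D,E,A,G,B,H] q_used=0 → run D
t=25: queue=[D,E,A,G,B,H] q_used=1 → run D
t=26: queue=[E,A,G,B,H] q_used=0 → run E
t=27: queue=[E,A,G,B,H] q_used=1 → run E
t=28: queue=[A,G,B,H,E] q_used=0 → run A
t=29: queue=[G,B,H,E] q_used=0 → run G
t=30: queue=[G,B,H,E] q_used=1 → run G
t=31: queue=[B,H,E,G] q_used=0 → run B
t=32: queue=[B,H,E,G] q_used=1 → run B
t=33: queue=[H,E,G,B] q_used=0 → run H
t=34: queue=[H,E,G,B] q_used=1 → run H
t=35: queue=[E,G,B,H] q_used=0 → run E
t=36: queue=[G,B,H] q_used=0 → run G
t=37: queue=[G,B,H] q_used=1 → run G
t=38: queue=[B,H,G] q_used=0 → run B
t=39: queue=[B,H,G] q_used=1 → run B
t=40: queue=[H,G] q_used=0 → run H
t=41: queue=[G] q_used=0 → run G
t=42: (idle)
t=43: (idle)
t=44: (idle)
t=45: (idle)
t=46: (idle)
t=47: (idle)
t=48: (idle)
t=49: (idle)

context switches = 23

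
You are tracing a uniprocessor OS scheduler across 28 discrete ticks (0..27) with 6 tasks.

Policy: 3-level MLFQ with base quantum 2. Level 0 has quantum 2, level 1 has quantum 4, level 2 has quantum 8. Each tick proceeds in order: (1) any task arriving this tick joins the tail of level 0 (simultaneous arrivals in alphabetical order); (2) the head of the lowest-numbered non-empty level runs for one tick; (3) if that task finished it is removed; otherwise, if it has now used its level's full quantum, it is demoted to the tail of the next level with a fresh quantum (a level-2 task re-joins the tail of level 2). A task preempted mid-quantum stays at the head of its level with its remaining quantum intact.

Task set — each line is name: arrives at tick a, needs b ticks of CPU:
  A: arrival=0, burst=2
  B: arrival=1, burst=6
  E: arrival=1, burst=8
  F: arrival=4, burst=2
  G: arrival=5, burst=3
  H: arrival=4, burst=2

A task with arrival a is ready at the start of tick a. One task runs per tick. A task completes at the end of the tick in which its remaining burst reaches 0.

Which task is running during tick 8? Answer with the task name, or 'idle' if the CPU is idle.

running at tick 8 = H

t=0: L0/L1/L2 = A/-/- → run A
t=1: L0/L1/L2 = ABE/-/- → run A
t=2: L0/L1/L2 = BE/-/- → run B
t=3: L0/L1/L2 = BE/-/- → run B
t=4: L0/L1/L2 = EFH/B/- → run E
t=5: L0/L1/L2 = EFHG/B/- → run E
t=6: L0/L1/L2 = FHG/BE/- → run F
t=7: L0/L1/L2 = FHG/BE/- → run F
t=8: L0/L1/L2 = HG/BE/- → run H
t=9: L0/L1/L2 = HG/BE/- → run H
t=10: L0/L1/L2 = G/BE/- → run G
t=11: L0/L1/L2 = G/BE/- → run G
t=12: L0/L1/L2 = -/BEG/- → run B
t=13: L0/L1/L2 = -/BEG/- → run B
t=14: L0/L1/L2 = -/BEG/- → run B
t=15: L0/L1/L2 = -/BEG/- → run B
t=16: L0/L1/L2 = -/EG/- → run E
t=17: L0/L1/L2 = -/EG/- → run E
t=18: L0/L1/L2 = -/EG/- → run E
t=19: L0/L1/L2 = -/EG/- → run E
t=20: L0/L1/L2 = -/G/E → run G
t=21: L0/L1/L2 = -/-/E → run E
t=22: L0/L1/L2 = -/-/E → run E
t=23: (idle)
t=24: (idle)
t=25: (idle)
t=26: (idle)
t=27: (idle)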